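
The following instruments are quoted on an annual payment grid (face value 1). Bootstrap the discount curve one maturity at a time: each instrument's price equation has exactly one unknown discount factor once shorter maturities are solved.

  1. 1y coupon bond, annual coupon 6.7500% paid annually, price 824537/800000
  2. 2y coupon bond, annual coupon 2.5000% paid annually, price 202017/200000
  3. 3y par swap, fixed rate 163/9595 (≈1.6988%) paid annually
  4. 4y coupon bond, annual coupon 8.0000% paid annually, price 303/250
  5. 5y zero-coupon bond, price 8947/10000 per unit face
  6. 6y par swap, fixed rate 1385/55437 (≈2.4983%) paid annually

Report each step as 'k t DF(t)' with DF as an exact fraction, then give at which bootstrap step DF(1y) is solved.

step 1 [1y] bond c/1=27/400: DF=(824537/800000 − 27/400·(0))/(1+27/400) = 1931/2000 ≈ 0.965500
step 2 [2y] bond c/1=1/40: DF=(202017/200000 − 1/40·(0.965500))/(1+1/40) = 9619/10000 ≈ 0.961900
step 3 [3y] swap r/1=163/9595: DF=(1 − 163/9595·(0.965500+0.961900))/(1+163/9595) = 9511/10000 ≈ 0.951100
step 4 [4y] bond c/1=2/25: DF=(303/250 − 2/25·(0.965500+0.961900+0.951100))/(1+2/25) = 909/1000 ≈ 0.909000
step 5 [5y] zero: DF = P = 8947/10000 ≈ 0.894700
step 6 [6y] swap r/1=1385/55437: DF=(1 − 1385/55437·(0.965500+0.961900+0.951100+0.909000+0.894700))/(1+1385/55437) = 1723/2000 ≈ 0.861500

1 1 1931/2000
2 2 9619/10000
3 3 9511/10000
4 4 909/1000
5 5 8947/10000
6 6 1723/2000
DF(1y) is solved at step 1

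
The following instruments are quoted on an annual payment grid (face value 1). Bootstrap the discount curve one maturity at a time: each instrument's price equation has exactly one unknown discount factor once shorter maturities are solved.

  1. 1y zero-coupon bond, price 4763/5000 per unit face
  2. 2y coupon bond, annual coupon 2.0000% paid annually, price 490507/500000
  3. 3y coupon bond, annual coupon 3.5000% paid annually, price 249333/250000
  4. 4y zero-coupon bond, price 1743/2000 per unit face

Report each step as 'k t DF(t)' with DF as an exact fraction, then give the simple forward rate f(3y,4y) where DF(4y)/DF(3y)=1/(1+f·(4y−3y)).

step 1 [1y] zero: DF = P = 4763/5000 ≈ 0.952600
step 2 [2y] bond c/1=1/50: DF=(490507/500000 − 1/50·(0.952600))/(1+1/50) = 9431/10000 ≈ 0.943100
step 3 [3y] bond c/1=7/200: DF=(249333/250000 − 7/200·(0.952600+0.943100))/(1+7/200) = 1799/2000 ≈ 0.899500
step 4 [4y] zero: DF = P = 1743/2000 ≈ 0.871500

1 1 4763/5000
2 2 9431/10000
3 3 1799/2000
4 4 1743/2000
f(3y,4y) = ((1799/2000)/(1743/2000) − 1)/(1) = 8/249 ≈ 3.2129%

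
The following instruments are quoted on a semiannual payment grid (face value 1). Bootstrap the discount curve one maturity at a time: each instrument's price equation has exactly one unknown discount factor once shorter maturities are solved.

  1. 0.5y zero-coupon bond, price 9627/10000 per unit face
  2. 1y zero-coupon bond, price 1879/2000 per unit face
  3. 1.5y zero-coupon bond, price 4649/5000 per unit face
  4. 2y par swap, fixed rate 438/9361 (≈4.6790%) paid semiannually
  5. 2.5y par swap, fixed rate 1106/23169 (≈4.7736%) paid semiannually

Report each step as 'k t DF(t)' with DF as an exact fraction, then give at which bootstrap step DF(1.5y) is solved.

step 1 [0.5y] zero: DF = P = 9627/10000 ≈ 0.962700
step 2 [1y] zero: DF = P = 1879/2000 ≈ 0.939500
step 3 [1.5y] zero: DF = P = 4649/5000 ≈ 0.929800
step 4 [2y] swap r/2=219/9361: DF=(1 − 219/9361·(0.962700+0.939500+0.929800))/(1+219/9361) = 2281/2500 ≈ 0.912400
step 5 [2.5y] swap r/2=553/23169: DF=(1 − 553/23169·(0.962700+0.939500+0.929800+0.912400))/(1+553/23169) = 4447/5000 ≈ 0.889400

1 1/2 9627/10000
2 1 1879/2000
3 3/2 4649/5000
4 2 2281/2500
5 5/2 4447/5000
DF(1.5y) is solved at step 3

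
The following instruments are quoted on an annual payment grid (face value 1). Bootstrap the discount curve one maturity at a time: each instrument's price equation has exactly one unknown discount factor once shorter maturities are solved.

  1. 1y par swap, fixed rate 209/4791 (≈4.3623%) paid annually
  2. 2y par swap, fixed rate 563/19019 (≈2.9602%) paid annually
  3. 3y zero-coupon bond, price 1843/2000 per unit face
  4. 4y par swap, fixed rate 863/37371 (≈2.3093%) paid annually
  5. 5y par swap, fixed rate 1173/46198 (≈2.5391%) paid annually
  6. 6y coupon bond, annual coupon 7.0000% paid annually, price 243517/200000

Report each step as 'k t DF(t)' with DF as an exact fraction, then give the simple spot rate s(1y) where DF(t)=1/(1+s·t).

step 1 [1y] swap r/1=209/4791: DF=(1 − 209/4791·(0))/(1+209/4791) = 4791/5000 ≈ 0.958200
step 2 [2y] swap r/1=563/19019: DF=(1 − 563/19019·(0.958200))/(1+563/19019) = 9437/10000 ≈ 0.943700
step 3 [3y] zero: DF = P = 1843/2000 ≈ 0.921500
step 4 [4y] swap r/1=863/37371: DF=(1 − 863/37371·(0.958200+0.943700+0.921500))/(1+863/37371) = 9137/10000 ≈ 0.913700
step 5 [5y] swap r/1=1173/46198: DF=(1 − 1173/46198·(0.958200+0.943700+0.921500+0.913700))/(1+1173/46198) = 8827/10000 ≈ 0.882700
step 6 [6y] bond c/1=7/100: DF=(243517/200000 − 7/100·(0.958200+0.943700+0.921500+0.913700+0.882700))/(1+7/100) = 8357/10000 ≈ 0.835700

1 1 4791/5000
2 2 9437/10000
3 3 1843/2000
4 4 9137/10000
5 5 8827/10000
6 6 8357/10000
s(1y) = (1/(4791/5000) − 1)/(1) = 209/4791 ≈ 4.3623%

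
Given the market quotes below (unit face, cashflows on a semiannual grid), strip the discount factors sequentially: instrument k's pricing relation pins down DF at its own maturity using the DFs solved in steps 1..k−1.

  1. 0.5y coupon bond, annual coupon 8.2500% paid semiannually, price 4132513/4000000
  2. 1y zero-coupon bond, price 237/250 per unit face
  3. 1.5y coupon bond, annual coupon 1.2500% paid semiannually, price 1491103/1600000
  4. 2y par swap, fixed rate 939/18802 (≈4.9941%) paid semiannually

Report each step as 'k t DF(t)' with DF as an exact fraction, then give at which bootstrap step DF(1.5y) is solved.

step 1 [0.5y] bond c/2=33/800: DF=(4132513/4000000 − 33/800·(0))/(1+33/800) = 4961/5000 ≈ 0.992200
step 2 [1y] zero: DF = P = 237/250 ≈ 0.948000
step 3 [1.5y] bond c/2=1/160: DF=(1491103/1600000 − 1/160·(0.992200+0.948000))/(1+1/160) = 9141/10000 ≈ 0.914100
step 4 [2y] swap r/2=939/37604: DF=(1 − 939/37604·(0.992200+0.948000+0.914100))/(1+939/37604) = 9061/10000 ≈ 0.906100

1 1/2 4961/5000
2 1 237/250
3 3/2 9141/10000
4 2 9061/10000
DF(1.5y) is solved at step 3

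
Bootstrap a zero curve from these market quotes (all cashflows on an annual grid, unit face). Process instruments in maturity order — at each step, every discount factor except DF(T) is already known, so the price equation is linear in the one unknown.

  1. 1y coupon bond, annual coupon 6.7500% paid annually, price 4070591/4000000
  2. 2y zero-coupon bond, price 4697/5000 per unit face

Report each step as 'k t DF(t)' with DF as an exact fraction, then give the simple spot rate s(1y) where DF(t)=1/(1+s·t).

1 1 9533/10000
2 2 4697/5000
s(1y) = (1/(9533/10000) − 1)/(1) = 467/9533 ≈ 4.8988%

step 1 [1y] bond c/1=27/400: DF=(4070591/4000000 − 27/400·(0))/(1+27/400) = 9533/10000 ≈ 0.953300
step 2 [2y] zero: DF = P = 4697/5000 ≈ 0.939400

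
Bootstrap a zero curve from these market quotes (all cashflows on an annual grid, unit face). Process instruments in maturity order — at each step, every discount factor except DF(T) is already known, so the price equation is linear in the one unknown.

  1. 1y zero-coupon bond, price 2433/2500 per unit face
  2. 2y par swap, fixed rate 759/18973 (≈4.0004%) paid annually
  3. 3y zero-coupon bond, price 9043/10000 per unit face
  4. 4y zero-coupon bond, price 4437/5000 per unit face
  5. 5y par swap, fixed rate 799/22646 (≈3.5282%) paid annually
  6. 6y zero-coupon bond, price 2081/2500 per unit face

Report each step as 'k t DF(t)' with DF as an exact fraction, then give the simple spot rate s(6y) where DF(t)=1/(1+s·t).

1 1 2433/2500
2 2 9241/10000
3 3 9043/10000
4 4 4437/5000
5 5 4201/5000
6 6 2081/2500
s(6y) = (1/(2081/2500) − 1)/(6) = 419/12486 ≈ 3.3558%

step 1 [1y] zero: DF = P = 2433/2500 ≈ 0.973200
step 2 [2y] swap r/1=759/18973: DF=(1 − 759/18973·(0.973200))/(1+759/18973) = 9241/10000 ≈ 0.924100
step 3 [3y] zero: DF = P = 9043/10000 ≈ 0.904300
step 4 [4y] zero: DF = P = 4437/5000 ≈ 0.887400
step 5 [5y] swap r/1=799/22646: DF=(1 − 799/22646·(0.973200+0.924100+0.904300+0.887400))/(1+799/22646) = 4201/5000 ≈ 0.840200
step 6 [6y] zero: DF = P = 2081/2500 ≈ 0.832400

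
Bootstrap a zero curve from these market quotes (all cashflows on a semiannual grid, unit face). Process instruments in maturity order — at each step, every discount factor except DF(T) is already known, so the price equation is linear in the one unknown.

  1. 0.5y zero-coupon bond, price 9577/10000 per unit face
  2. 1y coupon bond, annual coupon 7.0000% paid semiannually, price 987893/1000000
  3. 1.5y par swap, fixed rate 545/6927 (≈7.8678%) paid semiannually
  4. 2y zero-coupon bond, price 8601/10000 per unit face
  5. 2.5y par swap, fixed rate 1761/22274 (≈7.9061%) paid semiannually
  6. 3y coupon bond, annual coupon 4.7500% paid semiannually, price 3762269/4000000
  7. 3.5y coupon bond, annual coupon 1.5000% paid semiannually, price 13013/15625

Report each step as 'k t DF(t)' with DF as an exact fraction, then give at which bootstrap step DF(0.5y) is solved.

step 1 [0.5y] zero: DF = P = 9577/10000 ≈ 0.957700
step 2 [1y] bond c/2=7/200: DF=(987893/1000000 − 7/200·(0.957700))/(1+7/200) = 9221/10000 ≈ 0.922100
step 3 [1.5y] swap r/2=545/13854: DF=(1 − 545/13854·(0.957700+0.922100))/(1+545/13854) = 891/1000 ≈ 0.891000
step 4 [2y] zero: DF = P = 8601/10000 ≈ 0.860100
step 5 [2.5y] swap r/2=1761/44548: DF=(1 − 1761/44548·(0.957700+0.922100+0.891000+0.860100))/(1+1761/44548) = 8239/10000 ≈ 0.823900
step 6 [3y] bond c/2=19/800: DF=(3762269/4000000 − 19/800·(0.957700+0.922100+0.891000+0.860100+0.823900))/(1+19/800) = 4077/5000 ≈ 0.815400
step 7 [3.5y] bond c/2=3/400: DF=(13013/15625 − 3/400·(0.957700+0.922100+0.891000+0.860100+0.823900+0.815400))/(1+3/400) = 3937/5000 ≈ 0.787400

1 1/2 9577/10000
2 1 9221/10000
3 3/2 891/1000
4 2 8601/10000
5 5/2 8239/10000
6 3 4077/5000
7 7/2 3937/5000
DF(0.5y) is solved at step 1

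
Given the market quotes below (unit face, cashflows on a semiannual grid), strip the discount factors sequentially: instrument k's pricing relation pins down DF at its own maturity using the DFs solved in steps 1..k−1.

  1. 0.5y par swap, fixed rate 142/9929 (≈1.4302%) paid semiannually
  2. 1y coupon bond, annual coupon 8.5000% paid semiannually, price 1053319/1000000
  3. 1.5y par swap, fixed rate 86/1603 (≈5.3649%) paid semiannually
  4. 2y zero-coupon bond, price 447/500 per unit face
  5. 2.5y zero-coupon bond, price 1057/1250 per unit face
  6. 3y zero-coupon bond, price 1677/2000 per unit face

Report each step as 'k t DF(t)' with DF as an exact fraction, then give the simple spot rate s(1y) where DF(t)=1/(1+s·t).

1 1/2 9929/10000
2 1 9699/10000
3 3/2 4613/5000
4 2 447/500
5 5/2 1057/1250
6 3 1677/2000
s(1y) = (1/(9699/10000) − 1)/(1) = 301/9699 ≈ 3.1034%

step 1 [0.5y] swap r/2=71/9929: DF=(1 − 71/9929·(0))/(1+71/9929) = 9929/10000 ≈ 0.992900
step 2 [1y] bond c/2=17/400: DF=(1053319/1000000 − 17/400·(0.992900))/(1+17/400) = 9699/10000 ≈ 0.969900
step 3 [1.5y] swap r/2=43/1603: DF=(1 − 43/1603·(0.992900+0.969900))/(1+43/1603) = 4613/5000 ≈ 0.922600
step 4 [2y] zero: DF = P = 447/500 ≈ 0.894000
step 5 [2.5y] zero: DF = P = 1057/1250 ≈ 0.845600
step 6 [3y] zero: DF = P = 1677/2000 ≈ 0.838500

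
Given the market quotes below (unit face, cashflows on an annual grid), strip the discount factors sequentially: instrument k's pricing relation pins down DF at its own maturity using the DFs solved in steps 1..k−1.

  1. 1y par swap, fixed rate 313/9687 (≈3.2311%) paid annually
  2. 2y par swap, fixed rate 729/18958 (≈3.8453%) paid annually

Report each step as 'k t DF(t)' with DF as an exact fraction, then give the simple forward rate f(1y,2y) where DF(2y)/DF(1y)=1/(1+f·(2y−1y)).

step 1 [1y] swap r/1=313/9687: DF=(1 − 313/9687·(0))/(1+313/9687) = 9687/10000 ≈ 0.968700
step 2 [2y] swap r/1=729/18958: DF=(1 − 729/18958·(0.968700))/(1+729/18958) = 9271/10000 ≈ 0.927100

1 1 9687/10000
2 2 9271/10000
f(1y,2y) = ((9687/10000)/(9271/10000) − 1)/(1) = 416/9271 ≈ 4.4871%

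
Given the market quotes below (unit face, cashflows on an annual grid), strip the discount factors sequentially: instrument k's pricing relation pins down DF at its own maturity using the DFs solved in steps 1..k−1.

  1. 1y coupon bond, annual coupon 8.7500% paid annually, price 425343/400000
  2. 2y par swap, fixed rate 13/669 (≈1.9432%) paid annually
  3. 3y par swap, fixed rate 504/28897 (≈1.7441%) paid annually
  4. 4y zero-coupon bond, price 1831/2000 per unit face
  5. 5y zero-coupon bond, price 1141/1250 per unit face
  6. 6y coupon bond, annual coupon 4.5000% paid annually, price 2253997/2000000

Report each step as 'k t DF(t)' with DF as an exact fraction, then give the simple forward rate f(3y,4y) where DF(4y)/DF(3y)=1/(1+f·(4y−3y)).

step 1 [1y] bond c/1=7/80: DF=(425343/400000 − 7/80·(0))/(1+7/80) = 4889/5000 ≈ 0.977800
step 2 [2y] swap r/1=13/669: DF=(1 − 13/669·(0.977800))/(1+13/669) = 9623/10000 ≈ 0.962300
step 3 [3y] swap r/1=504/28897: DF=(1 − 504/28897·(0.977800+0.962300))/(1+504/28897) = 1187/1250 ≈ 0.949600
step 4 [4y] zero: DF = P = 1831/2000 ≈ 0.915500
step 5 [5y] zero: DF = P = 1141/1250 ≈ 0.912800
step 6 [6y] bond c/1=9/200: DF=(2253997/2000000 − 9/200·(0.977800+0.962300+0.949600+0.915500+0.912800))/(1+9/200) = 8753/10000 ≈ 0.875300

1 1 4889/5000
2 2 9623/10000
3 3 1187/1250
4 4 1831/2000
5 5 1141/1250
6 6 8753/10000
f(3y,4y) = ((1187/1250)/(1831/2000) − 1)/(1) = 341/9155 ≈ 3.7247%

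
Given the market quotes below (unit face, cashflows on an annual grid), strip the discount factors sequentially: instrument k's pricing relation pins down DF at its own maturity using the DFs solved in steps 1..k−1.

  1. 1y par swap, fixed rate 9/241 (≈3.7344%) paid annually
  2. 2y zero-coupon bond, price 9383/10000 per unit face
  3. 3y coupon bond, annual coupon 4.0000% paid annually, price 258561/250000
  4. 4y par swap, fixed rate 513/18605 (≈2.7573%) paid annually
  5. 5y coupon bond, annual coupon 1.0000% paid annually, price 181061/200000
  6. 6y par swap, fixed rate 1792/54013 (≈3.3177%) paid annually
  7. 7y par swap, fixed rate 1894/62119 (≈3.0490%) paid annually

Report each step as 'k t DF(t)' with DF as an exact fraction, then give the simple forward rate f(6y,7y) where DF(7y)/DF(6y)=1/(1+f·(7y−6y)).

step 1 [1y] swap r/1=9/241: DF=(1 − 9/241·(0))/(1+9/241) = 241/250 ≈ 0.964000
step 2 [2y] zero: DF = P = 9383/10000 ≈ 0.938300
step 3 [3y] bond c/1=1/25: DF=(258561/250000 − 1/25·(0.964000+0.938300))/(1+1/25) = 9213/10000 ≈ 0.921300
step 4 [4y] swap r/1=513/18605: DF=(1 − 513/18605·(0.964000+0.938300+0.921300))/(1+513/18605) = 4487/5000 ≈ 0.897400
step 5 [5y] bond c/1=1/100: DF=(181061/200000 − 1/100·(0.964000+0.938300+0.921300+0.897400))/(1+1/100) = 1719/2000 ≈ 0.859500
step 6 [6y] swap r/1=1792/54013: DF=(1 − 1792/54013·(0.964000+0.938300+0.921300+0.897400+0.859500))/(1+1792/54013) = 513/625 ≈ 0.820800
step 7 [7y] swap r/1=1894/62119: DF=(1 − 1894/62119·(0.964000+0.938300+0.921300+0.897400+0.859500+0.820800))/(1+1894/62119) = 4053/5000 ≈ 0.810600

1 1 241/250
2 2 9383/10000
3 3 9213/10000
4 4 4487/5000
5 5 1719/2000
6 6 513/625
7 7 4053/5000
f(6y,7y) = ((513/625)/(4053/5000) − 1)/(1) = 17/1351 ≈ 1.2583%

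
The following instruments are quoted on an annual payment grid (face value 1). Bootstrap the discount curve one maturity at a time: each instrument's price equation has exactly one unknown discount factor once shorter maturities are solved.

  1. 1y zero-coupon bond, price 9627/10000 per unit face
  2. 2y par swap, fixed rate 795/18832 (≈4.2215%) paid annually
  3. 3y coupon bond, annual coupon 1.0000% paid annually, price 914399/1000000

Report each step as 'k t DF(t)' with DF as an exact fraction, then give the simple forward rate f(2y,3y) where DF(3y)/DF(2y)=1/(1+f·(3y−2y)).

step 1 [1y] zero: DF = P = 9627/10000 ≈ 0.962700
step 2 [2y] swap r/1=795/18832: DF=(1 − 795/18832·(0.962700))/(1+795/18832) = 1841/2000 ≈ 0.920500
step 3 [3y] bond c/1=1/100: DF=(914399/1000000 − 1/100·(0.962700+0.920500))/(1+1/100) = 8867/10000 ≈ 0.886700

1 1 9627/10000
2 2 1841/2000
3 3 8867/10000
f(2y,3y) = ((1841/2000)/(8867/10000) − 1)/(1) = 338/8867 ≈ 3.8119%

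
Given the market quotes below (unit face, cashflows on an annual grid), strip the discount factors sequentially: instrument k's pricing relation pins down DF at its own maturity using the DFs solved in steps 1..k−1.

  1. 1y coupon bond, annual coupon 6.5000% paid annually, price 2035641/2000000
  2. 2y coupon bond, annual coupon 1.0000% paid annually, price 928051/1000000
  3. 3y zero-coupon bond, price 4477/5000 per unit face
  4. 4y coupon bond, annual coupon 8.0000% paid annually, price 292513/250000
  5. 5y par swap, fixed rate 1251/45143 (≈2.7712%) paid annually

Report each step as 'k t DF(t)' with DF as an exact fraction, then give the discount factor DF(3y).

1 1 9557/10000
2 2 4547/5000
3 3 4477/5000
4 4 8789/10000
5 5 8749/10000
DF(3y) = 4477/5000 ≈ 0.895400

step 1 [1y] bond c/1=13/200: DF=(2035641/2000000 − 13/200·(0))/(1+13/200) = 9557/10000 ≈ 0.955700
step 2 [2y] bond c/1=1/100: DF=(928051/1000000 − 1/100·(0.955700))/(1+1/100) = 4547/5000 ≈ 0.909400
step 3 [3y] zero: DF = P = 4477/5000 ≈ 0.895400
step 4 [4y] bond c/1=2/25: DF=(292513/250000 − 2/25·(0.955700+0.909400+0.895400))/(1+2/25) = 8789/10000 ≈ 0.878900
step 5 [5y] swap r/1=1251/45143: DF=(1 − 1251/45143·(0.955700+0.909400+0.895400+0.878900))/(1+1251/45143) = 8749/10000 ≈ 0.874900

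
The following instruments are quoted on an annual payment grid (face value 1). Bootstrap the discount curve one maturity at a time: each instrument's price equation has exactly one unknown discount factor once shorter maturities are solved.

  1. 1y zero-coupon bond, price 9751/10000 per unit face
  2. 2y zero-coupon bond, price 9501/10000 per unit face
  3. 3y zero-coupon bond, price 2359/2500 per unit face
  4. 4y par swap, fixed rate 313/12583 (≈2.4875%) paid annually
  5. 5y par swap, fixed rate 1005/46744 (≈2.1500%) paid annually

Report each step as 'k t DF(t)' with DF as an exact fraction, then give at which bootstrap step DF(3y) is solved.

1 1 9751/10000
2 2 9501/10000
3 3 2359/2500
4 4 9061/10000
5 5 1799/2000
DF(3y) is solved at step 3

step 1 [1y] zero: DF = P = 9751/10000 ≈ 0.975100
step 2 [2y] zero: DF = P = 9501/10000 ≈ 0.950100
step 3 [3y] zero: DF = P = 2359/2500 ≈ 0.943600
step 4 [4y] swap r/1=313/12583: DF=(1 − 313/12583·(0.975100+0.950100+0.943600))/(1+313/12583) = 9061/10000 ≈ 0.906100
step 5 [5y] swap r/1=1005/46744: DF=(1 − 1005/46744·(0.975100+0.950100+0.943600+0.906100))/(1+1005/46744) = 1799/2000 ≈ 0.899500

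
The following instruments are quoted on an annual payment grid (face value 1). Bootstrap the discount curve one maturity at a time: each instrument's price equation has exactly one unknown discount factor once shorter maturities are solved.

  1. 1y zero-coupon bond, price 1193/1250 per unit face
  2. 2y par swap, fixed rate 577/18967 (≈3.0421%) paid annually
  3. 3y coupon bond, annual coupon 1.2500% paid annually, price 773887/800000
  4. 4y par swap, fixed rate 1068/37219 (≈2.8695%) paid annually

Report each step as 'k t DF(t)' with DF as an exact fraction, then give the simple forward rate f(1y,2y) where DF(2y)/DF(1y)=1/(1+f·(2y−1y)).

1 1 1193/1250
2 2 9423/10000
3 3 233/250
4 4 2233/2500
f(1y,2y) = ((1193/1250)/(9423/10000) − 1)/(1) = 121/9423 ≈ 1.2841%

step 1 [1y] zero: DF = P = 1193/1250 ≈ 0.954400
step 2 [2y] swap r/1=577/18967: DF=(1 − 577/18967·(0.954400))/(1+577/18967) = 9423/10000 ≈ 0.942300
step 3 [3y] bond c/1=1/80: DF=(773887/800000 − 1/80·(0.954400+0.942300))/(1+1/80) = 233/250 ≈ 0.932000
step 4 [4y] swap r/1=1068/37219: DF=(1 − 1068/37219·(0.954400+0.942300+0.932000))/(1+1068/37219) = 2233/2500 ≈ 0.893200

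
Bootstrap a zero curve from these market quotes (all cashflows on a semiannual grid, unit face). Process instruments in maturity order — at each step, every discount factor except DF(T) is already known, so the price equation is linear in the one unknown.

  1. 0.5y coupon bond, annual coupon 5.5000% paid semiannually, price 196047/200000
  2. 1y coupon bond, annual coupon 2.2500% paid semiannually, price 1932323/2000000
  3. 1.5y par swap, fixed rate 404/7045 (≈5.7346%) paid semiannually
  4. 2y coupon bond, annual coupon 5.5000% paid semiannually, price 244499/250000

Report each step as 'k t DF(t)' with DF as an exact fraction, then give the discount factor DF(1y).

1 1/2 477/500
2 1 1181/1250
3 3/2 1149/1250
4 2 2191/2500
DF(1y) = 1181/1250 ≈ 0.944800

step 1 [0.5y] bond c/2=11/400: DF=(196047/200000 − 11/400·(0))/(1+11/400) = 477/500 ≈ 0.954000
step 2 [1y] bond c/2=9/800: DF=(1932323/2000000 − 9/800·(0.954000))/(1+9/800) = 1181/1250 ≈ 0.944800
step 3 [1.5y] swap r/2=202/7045: DF=(1 − 202/7045·(0.954000+0.944800))/(1+202/7045) = 1149/1250 ≈ 0.919200
step 4 [2y] bond c/2=11/400: DF=(244499/250000 − 11/400·(0.954000+0.944800+0.919200))/(1+11/400) = 2191/2500 ≈ 0.876400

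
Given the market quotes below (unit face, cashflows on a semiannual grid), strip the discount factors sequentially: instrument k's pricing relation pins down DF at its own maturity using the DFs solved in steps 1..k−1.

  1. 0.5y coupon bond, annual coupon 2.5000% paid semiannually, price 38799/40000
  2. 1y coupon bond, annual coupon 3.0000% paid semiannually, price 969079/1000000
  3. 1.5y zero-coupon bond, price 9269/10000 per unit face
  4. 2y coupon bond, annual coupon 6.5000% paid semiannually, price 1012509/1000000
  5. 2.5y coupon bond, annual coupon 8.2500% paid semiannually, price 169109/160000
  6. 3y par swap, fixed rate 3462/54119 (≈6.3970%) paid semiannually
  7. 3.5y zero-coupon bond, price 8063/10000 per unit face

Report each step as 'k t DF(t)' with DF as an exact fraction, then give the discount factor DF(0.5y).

1 1/2 479/500
2 1 4703/5000
3 3/2 9269/10000
4 2 8917/10000
5 5/2 4339/5000
6 3 8269/10000
7 7/2 8063/10000
DF(0.5y) = 479/500 ≈ 0.958000

step 1 [0.5y] bond c/2=1/80: DF=(38799/40000 − 1/80·(0))/(1+1/80) = 479/500 ≈ 0.958000
step 2 [1y] bond c/2=3/200: DF=(969079/1000000 − 3/200·(0.958000))/(1+3/200) = 4703/5000 ≈ 0.940600
step 3 [1.5y] zero: DF = P = 9269/10000 ≈ 0.926900
step 4 [2y] bond c/2=13/400: DF=(1012509/1000000 − 13/400·(0.958000+0.940600+0.926900))/(1+13/400) = 8917/10000 ≈ 0.891700
step 5 [2.5y] bond c/2=33/800: DF=(169109/160000 − 33/800·(0.958000+0.940600+0.926900+0.891700))/(1+33/800) = 4339/5000 ≈ 0.867800
step 6 [3y] swap r/2=1731/54119: DF=(1 − 1731/54119·(0.958000+0.940600+0.926900+0.891700+0.867800))/(1+1731/54119) = 8269/10000 ≈ 0.826900
step 7 [3.5y] zero: DF = P = 8063/10000 ≈ 0.806300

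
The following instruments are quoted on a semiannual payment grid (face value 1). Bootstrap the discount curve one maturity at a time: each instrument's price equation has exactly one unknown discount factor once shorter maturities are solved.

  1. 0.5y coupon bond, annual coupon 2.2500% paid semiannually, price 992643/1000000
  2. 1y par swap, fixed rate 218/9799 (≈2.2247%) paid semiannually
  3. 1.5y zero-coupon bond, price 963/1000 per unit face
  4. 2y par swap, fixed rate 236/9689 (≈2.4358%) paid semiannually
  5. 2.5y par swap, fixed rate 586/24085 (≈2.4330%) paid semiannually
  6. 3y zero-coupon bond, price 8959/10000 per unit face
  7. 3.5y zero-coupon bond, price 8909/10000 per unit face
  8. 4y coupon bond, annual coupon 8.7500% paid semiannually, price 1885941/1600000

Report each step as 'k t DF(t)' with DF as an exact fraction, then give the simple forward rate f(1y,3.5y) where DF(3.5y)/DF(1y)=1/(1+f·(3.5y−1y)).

1 1/2 1227/1250
2 1 4891/5000
3 3/2 963/1000
4 2 1191/1250
5 5/2 4707/5000
6 3 8959/10000
7 7/2 8909/10000
8 4 341/400
f(1y,3.5y) = ((4891/5000)/(8909/10000) − 1)/(5/2) = 1746/44545 ≈ 3.9196%

step 1 [0.5y] bond c/2=9/800: DF=(992643/1000000 − 9/800·(0))/(1+9/800) = 1227/1250 ≈ 0.981600
step 2 [1y] swap r/2=109/9799: DF=(1 − 109/9799·(0.981600))/(1+109/9799) = 4891/5000 ≈ 0.978200
step 3 [1.5y] zero: DF = P = 963/1000 ≈ 0.963000
step 4 [2y] swap r/2=118/9689: DF=(1 − 118/9689·(0.981600+0.978200+0.963000))/(1+118/9689) = 1191/1250 ≈ 0.952800
step 5 [2.5y] swap r/2=293/24085: DF=(1 − 293/24085·(0.981600+0.978200+0.963000+0.952800))/(1+293/24085) = 4707/5000 ≈ 0.941400
step 6 [3y] zero: DF = P = 8959/10000 ≈ 0.895900
step 7 [3.5y] zero: DF = P = 8909/10000 ≈ 0.890900
step 8 [4y] bond c/2=7/160: DF=(1885941/1600000 − 7/160·(0.981600+0.978200+0.963000+0.952800+0.941400+0.895900+0.890900))/(1+7/160) = 341/400 ≈ 0.852500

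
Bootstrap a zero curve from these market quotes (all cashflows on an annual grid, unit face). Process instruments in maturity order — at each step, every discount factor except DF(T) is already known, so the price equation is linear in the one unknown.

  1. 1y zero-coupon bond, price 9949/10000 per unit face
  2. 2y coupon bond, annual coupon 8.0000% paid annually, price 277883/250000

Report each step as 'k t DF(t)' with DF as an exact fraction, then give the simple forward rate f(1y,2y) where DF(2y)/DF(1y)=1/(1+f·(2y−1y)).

1 1 9949/10000
2 2 1911/2000
f(1y,2y) = ((9949/10000)/(1911/2000) − 1)/(1) = 394/9555 ≈ 4.1235%

step 1 [1y] zero: DF = P = 9949/10000 ≈ 0.994900
step 2 [2y] bond c/1=2/25: DF=(277883/250000 − 2/25·(0.994900))/(1+2/25) = 1911/2000 ≈ 0.955500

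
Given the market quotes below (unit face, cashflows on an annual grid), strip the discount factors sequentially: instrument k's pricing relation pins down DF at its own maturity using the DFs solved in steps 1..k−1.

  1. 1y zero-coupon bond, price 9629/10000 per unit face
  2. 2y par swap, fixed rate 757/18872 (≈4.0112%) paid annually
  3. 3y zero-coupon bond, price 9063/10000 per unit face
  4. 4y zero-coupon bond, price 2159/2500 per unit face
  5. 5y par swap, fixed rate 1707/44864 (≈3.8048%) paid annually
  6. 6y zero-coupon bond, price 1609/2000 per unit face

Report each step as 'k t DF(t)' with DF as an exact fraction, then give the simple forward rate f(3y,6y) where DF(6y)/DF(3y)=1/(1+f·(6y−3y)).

1 1 9629/10000
2 2 9243/10000
3 3 9063/10000
4 4 2159/2500
5 5 8293/10000
6 6 1609/2000
f(3y,6y) = ((9063/10000)/(1609/2000) − 1)/(3) = 1018/24135 ≈ 4.2179%

step 1 [1y] zero: DF = P = 9629/10000 ≈ 0.962900
step 2 [2y] swap r/1=757/18872: DF=(1 − 757/18872·(0.962900))/(1+757/18872) = 9243/10000 ≈ 0.924300
step 3 [3y] zero: DF = P = 9063/10000 ≈ 0.906300
step 4 [4y] zero: DF = P = 2159/2500 ≈ 0.863600
step 5 [5y] swap r/1=1707/44864: DF=(1 − 1707/44864·(0.962900+0.924300+0.906300+0.863600))/(1+1707/44864) = 8293/10000 ≈ 0.829300
step 6 [6y] zero: DF = P = 1609/2000 ≈ 0.804500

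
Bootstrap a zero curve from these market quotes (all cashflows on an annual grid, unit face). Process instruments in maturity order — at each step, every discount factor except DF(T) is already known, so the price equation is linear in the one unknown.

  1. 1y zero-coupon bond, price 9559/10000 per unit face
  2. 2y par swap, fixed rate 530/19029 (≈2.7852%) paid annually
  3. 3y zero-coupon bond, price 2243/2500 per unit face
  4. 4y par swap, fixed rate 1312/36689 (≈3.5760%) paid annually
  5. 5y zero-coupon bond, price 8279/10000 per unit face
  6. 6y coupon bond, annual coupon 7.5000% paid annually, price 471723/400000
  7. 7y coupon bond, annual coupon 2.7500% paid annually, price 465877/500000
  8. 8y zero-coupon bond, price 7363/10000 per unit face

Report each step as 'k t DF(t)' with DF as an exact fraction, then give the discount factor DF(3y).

1 1 9559/10000
2 2 947/1000
3 3 2243/2500
4 4 543/625
5 5 8279/10000
6 6 7833/10000
7 7 1531/2000
8 8 7363/10000
DF(3y) = 2243/2500 ≈ 0.897200

step 1 [1y] zero: DF = P = 9559/10000 ≈ 0.955900
step 2 [2y] swap r/1=530/19029: DF=(1 − 530/19029·(0.955900))/(1+530/19029) = 947/1000 ≈ 0.947000
step 3 [3y] zero: DF = P = 2243/2500 ≈ 0.897200
step 4 [4y] swap r/1=1312/36689: DF=(1 − 1312/36689·(0.955900+0.947000+0.897200))/(1+1312/36689) = 543/625 ≈ 0.868800
step 5 [5y] zero: DF = P = 8279/10000 ≈ 0.827900
step 6 [6y] bond c/1=3/40: DF=(471723/400000 − 3/40·(0.955900+0.947000+0.897200+0.868800+0.827900))/(1+3/40) = 7833/10000 ≈ 0.783300
step 7 [7y] bond c/1=11/400: DF=(465877/500000 − 11/400·(0.955900+0.947000+0.897200+0.868800+0.827900+0.783300))/(1+11/400) = 1531/2000 ≈ 0.765500
step 8 [8y] zero: DF = P = 7363/10000 ≈ 0.736300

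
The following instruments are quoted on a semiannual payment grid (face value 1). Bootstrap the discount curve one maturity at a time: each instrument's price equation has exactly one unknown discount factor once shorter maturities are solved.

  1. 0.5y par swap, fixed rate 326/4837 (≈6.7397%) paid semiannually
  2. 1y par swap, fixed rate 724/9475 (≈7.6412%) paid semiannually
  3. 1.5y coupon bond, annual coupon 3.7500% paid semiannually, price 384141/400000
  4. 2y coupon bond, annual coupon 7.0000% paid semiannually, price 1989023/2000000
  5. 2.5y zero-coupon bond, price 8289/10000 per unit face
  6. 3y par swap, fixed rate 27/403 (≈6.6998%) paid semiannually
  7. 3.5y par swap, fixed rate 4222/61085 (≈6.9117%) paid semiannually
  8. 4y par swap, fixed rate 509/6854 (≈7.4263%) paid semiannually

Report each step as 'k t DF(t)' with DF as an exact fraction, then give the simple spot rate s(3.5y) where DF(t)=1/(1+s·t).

step 1 [0.5y] swap r/2=163/4837: DF=(1 − 163/4837·(0))/(1+163/4837) = 4837/5000 ≈ 0.967400
step 2 [1y] swap r/2=362/9475: DF=(1 − 362/9475·(0.967400))/(1+362/9475) = 2319/2500 ≈ 0.927600
step 3 [1.5y] bond c/2=3/160: DF=(384141/400000 − 3/160·(0.967400+0.927600))/(1+3/160) = 4539/5000 ≈ 0.907800
step 4 [2y] bond c/2=7/200: DF=(1989023/2000000 − 7/200·(0.967400+0.927600+0.907800))/(1+7/200) = 8661/10000 ≈ 0.866100
step 5 [2.5y] zero: DF = P = 8289/10000 ≈ 0.828900
step 6 [3y] swap r/2=27/806: DF=(1 − 27/806·(0.967400+0.927600+0.907800+0.866100+0.828900))/(1+27/806) = 4109/5000 ≈ 0.821800
step 7 [3.5y] swap r/2=2111/61085: DF=(1 − 2111/61085·(0.967400+0.927600+0.907800+0.866100+0.828900+0.821800))/(1+2111/61085) = 7889/10000 ≈ 0.788900
step 8 [4y] swap r/2=509/13708: DF=(1 − 509/13708·(0.967400+0.927600+0.907800+0.866100+0.828900+0.821800+0.788900))/(1+509/13708) = 1491/2000 ≈ 0.745500

1 1/2 4837/5000
2 1 2319/2500
3 3/2 4539/5000
4 2 8661/10000
5 5/2 8289/10000
6 3 4109/5000
7 7/2 7889/10000
8 4 1491/2000
s(3.5y) = (1/(7889/10000) − 1)/(7/2) = 4222/55223 ≈ 7.6454%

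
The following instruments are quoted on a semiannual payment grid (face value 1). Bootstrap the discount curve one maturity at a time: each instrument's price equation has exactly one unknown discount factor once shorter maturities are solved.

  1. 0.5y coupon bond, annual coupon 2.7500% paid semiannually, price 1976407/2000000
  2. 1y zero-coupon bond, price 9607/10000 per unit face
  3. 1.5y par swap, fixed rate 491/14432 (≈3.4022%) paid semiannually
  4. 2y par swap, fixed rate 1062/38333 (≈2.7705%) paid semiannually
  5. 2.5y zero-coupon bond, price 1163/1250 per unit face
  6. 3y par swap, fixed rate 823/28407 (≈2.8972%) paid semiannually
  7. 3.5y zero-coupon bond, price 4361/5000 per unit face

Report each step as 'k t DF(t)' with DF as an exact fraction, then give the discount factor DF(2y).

1 1/2 2437/2500
2 1 9607/10000
3 3/2 9509/10000
4 2 9469/10000
5 5/2 1163/1250
6 3 9177/10000
7 7/2 4361/5000
DF(2y) = 9469/10000 ≈ 0.946900

step 1 [0.5y] bond c/2=11/800: DF=(1976407/2000000 − 11/800·(0))/(1+11/800) = 2437/2500 ≈ 0.974800
step 2 [1y] zero: DF = P = 9607/10000 ≈ 0.960700
step 3 [1.5y] swap r/2=491/28864: DF=(1 − 491/28864·(0.974800+0.960700))/(1+491/28864) = 9509/10000 ≈ 0.950900
step 4 [2y] swap r/2=531/38333: DF=(1 − 531/38333·(0.974800+0.960700+0.950900))/(1+531/38333) = 9469/10000 ≈ 0.946900
step 5 [2.5y] zero: DF = P = 1163/1250 ≈ 0.930400
step 6 [3y] swap r/2=823/56814: DF=(1 − 823/56814·(0.974800+0.960700+0.950900+0.946900+0.930400))/(1+823/56814) = 9177/10000 ≈ 0.917700
step 7 [3.5y] zero: DF = P = 4361/5000 ≈ 0.872200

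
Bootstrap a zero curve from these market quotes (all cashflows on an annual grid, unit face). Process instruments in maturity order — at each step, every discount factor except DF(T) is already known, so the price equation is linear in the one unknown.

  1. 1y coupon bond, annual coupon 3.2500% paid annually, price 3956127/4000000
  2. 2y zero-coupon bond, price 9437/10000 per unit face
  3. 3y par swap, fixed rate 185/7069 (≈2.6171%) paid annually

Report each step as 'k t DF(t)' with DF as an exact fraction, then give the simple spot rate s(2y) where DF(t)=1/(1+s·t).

1 1 9579/10000
2 2 9437/10000
3 3 463/500
s(2y) = (1/(9437/10000) − 1)/(2) = 563/18874 ≈ 2.9829%

step 1 [1y] bond c/1=13/400: DF=(3956127/4000000 − 13/400·(0))/(1+13/400) = 9579/10000 ≈ 0.957900
step 2 [2y] zero: DF = P = 9437/10000 ≈ 0.943700
step 3 [3y] swap r/1=185/7069: DF=(1 − 185/7069·(0.957900+0.943700))/(1+185/7069) = 463/500 ≈ 0.926000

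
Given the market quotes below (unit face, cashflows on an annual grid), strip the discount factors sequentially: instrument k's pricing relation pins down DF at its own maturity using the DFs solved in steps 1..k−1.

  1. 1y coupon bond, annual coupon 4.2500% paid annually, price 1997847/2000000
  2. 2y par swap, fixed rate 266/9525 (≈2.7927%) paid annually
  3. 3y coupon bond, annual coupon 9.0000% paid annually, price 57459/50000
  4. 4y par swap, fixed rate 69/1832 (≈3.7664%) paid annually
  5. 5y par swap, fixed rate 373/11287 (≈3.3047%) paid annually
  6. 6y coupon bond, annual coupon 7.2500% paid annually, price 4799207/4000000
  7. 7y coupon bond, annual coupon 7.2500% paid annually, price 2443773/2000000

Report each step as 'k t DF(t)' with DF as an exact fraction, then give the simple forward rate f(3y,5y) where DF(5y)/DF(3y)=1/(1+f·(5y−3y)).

step 1 [1y] bond c/1=17/400: DF=(1997847/2000000 − 17/400·(0))/(1+17/400) = 4791/5000 ≈ 0.958200
step 2 [2y] swap r/1=266/9525: DF=(1 − 266/9525·(0.958200))/(1+266/9525) = 2367/2500 ≈ 0.946800
step 3 [3y] bond c/1=9/100: DF=(57459/50000 − 9/100·(0.958200+0.946800))/(1+9/100) = 897/1000 ≈ 0.897000
step 4 [4y] swap r/1=69/1832: DF=(1 − 69/1832·(0.958200+0.946800+0.897000))/(1+69/1832) = 431/500 ≈ 0.862000
step 5 [5y] swap r/1=373/11287: DF=(1 − 373/11287·(0.958200+0.946800+0.897000+0.862000))/(1+373/11287) = 2127/2500 ≈ 0.850800
step 6 [6y] bond c/1=29/400: DF=(4799207/4000000 − 29/400·(0.958200+0.946800+0.897000+0.862000+0.850800))/(1+29/400) = 1627/2000 ≈ 0.813500
step 7 [7y] bond c/1=29/400: DF=(2443773/2000000 − 29/400·(0.958200+0.946800+0.897000+0.862000+0.850800+0.813500))/(1+29/400) = 7791/10000 ≈ 0.779100

1 1 4791/5000
2 2 2367/2500
3 3 897/1000
4 4 431/500
5 5 2127/2500
6 6 1627/2000
7 7 7791/10000
f(3y,5y) = ((897/1000)/(2127/2500) − 1)/(2) = 77/2836 ≈ 2.7151%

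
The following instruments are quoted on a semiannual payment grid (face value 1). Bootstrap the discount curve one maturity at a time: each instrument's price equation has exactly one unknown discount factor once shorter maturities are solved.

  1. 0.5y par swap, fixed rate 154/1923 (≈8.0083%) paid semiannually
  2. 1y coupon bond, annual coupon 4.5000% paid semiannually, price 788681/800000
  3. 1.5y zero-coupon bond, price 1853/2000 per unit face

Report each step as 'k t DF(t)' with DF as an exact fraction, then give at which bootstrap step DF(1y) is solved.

1 1/2 1923/2000
2 1 943/1000
3 3/2 1853/2000
DF(1y) is solved at step 2

step 1 [0.5y] swap r/2=77/1923: DF=(1 − 77/1923·(0))/(1+77/1923) = 1923/2000 ≈ 0.961500
step 2 [1y] bond c/2=9/400: DF=(788681/800000 − 9/400·(0.961500))/(1+9/400) = 943/1000 ≈ 0.943000
step 3 [1.5y] zero: DF = P = 1853/2000 ≈ 0.926500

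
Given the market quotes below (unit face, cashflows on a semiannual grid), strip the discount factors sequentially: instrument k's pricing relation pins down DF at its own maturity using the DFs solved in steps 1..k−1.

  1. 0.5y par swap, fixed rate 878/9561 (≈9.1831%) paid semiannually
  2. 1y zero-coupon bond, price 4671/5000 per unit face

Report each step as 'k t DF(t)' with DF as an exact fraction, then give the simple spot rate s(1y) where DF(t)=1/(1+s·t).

step 1 [0.5y] swap r/2=439/9561: DF=(1 − 439/9561·(0))/(1+439/9561) = 9561/10000 ≈ 0.956100
step 2 [1y] zero: DF = P = 4671/5000 ≈ 0.934200

1 1/2 9561/10000
2 1 4671/5000
s(1y) = (1/(4671/5000) − 1)/(1) = 329/4671 ≈ 7.0435%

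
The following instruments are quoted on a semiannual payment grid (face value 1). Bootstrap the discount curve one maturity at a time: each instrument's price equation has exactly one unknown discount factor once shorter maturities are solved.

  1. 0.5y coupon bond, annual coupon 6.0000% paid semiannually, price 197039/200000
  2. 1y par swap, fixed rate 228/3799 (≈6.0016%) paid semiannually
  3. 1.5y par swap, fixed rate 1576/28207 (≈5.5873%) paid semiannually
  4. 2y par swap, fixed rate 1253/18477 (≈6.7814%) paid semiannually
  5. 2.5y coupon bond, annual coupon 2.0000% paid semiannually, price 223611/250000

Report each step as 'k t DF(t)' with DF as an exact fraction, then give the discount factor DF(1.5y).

step 1 [0.5y] bond c/2=3/100: DF=(197039/200000 − 3/100·(0))/(1+3/100) = 1913/2000 ≈ 0.956500
step 2 [1y] swap r/2=114/3799: DF=(1 − 114/3799·(0.956500))/(1+114/3799) = 943/1000 ≈ 0.943000
step 3 [1.5y] swap r/2=788/28207: DF=(1 − 788/28207·(0.956500+0.943000))/(1+788/28207) = 2303/2500 ≈ 0.921200
step 4 [2y] swap r/2=1253/36954: DF=(1 − 1253/36954·(0.956500+0.943000+0.921200))/(1+1253/36954) = 8747/10000 ≈ 0.874700
step 5 [2.5y] bond c/2=1/100: DF=(223611/250000 − 1/100·(0.956500+0.943000+0.921200+0.874700))/(1+1/100) = 849/1000 ≈ 0.849000

1 1/2 1913/2000
2 1 943/1000
3 3/2 2303/2500
4 2 8747/10000
5 5/2 849/1000
DF(1.5y) = 2303/2500 ≈ 0.921200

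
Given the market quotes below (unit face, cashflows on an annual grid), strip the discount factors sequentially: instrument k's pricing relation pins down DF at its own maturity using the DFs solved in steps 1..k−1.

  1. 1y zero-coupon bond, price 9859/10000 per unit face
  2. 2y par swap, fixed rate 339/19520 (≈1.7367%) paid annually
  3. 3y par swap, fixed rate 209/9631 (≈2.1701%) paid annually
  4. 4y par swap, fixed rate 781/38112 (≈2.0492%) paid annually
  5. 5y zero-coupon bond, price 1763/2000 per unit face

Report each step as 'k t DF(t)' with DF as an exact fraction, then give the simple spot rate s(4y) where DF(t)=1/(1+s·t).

step 1 [1y] zero: DF = P = 9859/10000 ≈ 0.985900
step 2 [2y] swap r/1=339/19520: DF=(1 − 339/19520·(0.985900))/(1+339/19520) = 9661/10000 ≈ 0.966100
step 3 [3y] swap r/1=209/9631: DF=(1 − 209/9631·(0.985900+0.966100))/(1+209/9631) = 9373/10000 ≈ 0.937300
step 4 [4y] swap r/1=781/38112: DF=(1 − 781/38112·(0.985900+0.966100+0.937300))/(1+781/38112) = 9219/10000 ≈ 0.921900
step 5 [5y] zero: DF = P = 1763/2000 ≈ 0.881500

1 1 9859/10000
2 2 9661/10000
3 3 9373/10000
4 4 9219/10000
5 5 1763/2000
s(4y) = (1/(9219/10000) − 1)/(4) = 781/36876 ≈ 2.1179%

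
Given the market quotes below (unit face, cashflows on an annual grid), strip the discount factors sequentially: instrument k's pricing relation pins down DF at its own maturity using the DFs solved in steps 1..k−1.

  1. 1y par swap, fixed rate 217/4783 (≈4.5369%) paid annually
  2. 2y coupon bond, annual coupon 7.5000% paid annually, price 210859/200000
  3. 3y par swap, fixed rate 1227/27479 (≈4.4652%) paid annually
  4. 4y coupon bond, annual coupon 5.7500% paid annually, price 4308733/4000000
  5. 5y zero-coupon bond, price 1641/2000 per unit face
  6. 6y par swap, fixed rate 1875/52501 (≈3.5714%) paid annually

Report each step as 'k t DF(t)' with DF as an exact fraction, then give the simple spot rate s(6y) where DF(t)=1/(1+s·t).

1 1 4783/5000
2 2 457/500
3 3 8773/10000
4 4 2173/2500
5 5 1641/2000
6 6 13/16
s(6y) = (1/(13/16) − 1)/(6) = 1/26 ≈ 3.8462%

step 1 [1y] swap r/1=217/4783: DF=(1 − 217/4783·(0))/(1+217/4783) = 4783/5000 ≈ 0.956600
step 2 [2y] bond c/1=3/40: DF=(210859/200000 − 3/40·(0.956600))/(1+3/40) = 457/500 ≈ 0.914000
step 3 [3y] swap r/1=1227/27479: DF=(1 − 1227/27479·(0.956600+0.914000))/(1+1227/27479) = 8773/10000 ≈ 0.877300
step 4 [4y] bond c/1=23/400: DF=(4308733/4000000 − 23/400·(0.956600+0.914000+0.877300))/(1+23/400) = 2173/2500 ≈ 0.869200
step 5 [5y] zero: DF = P = 1641/2000 ≈ 0.820500
step 6 [6y] swap r/1=1875/52501: DF=(1 − 1875/52501·(0.956600+0.914000+0.877300+0.869200+0.820500))/(1+1875/52501) = 13/16 ≈ 0.812500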